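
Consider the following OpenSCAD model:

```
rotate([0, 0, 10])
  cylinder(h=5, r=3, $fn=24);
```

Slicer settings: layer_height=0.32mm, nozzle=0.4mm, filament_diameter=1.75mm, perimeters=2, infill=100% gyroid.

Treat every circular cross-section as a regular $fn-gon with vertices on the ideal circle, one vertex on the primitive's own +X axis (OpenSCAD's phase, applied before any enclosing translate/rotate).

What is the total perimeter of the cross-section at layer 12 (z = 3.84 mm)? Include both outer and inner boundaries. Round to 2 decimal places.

At z = 3.84 mm: the r=3 cylinder contributes a regular 24-gon of circumradius 3 (perimeter = 2·24·3.000·sin(180°/24) = 18.80 mm); (whole slice rotated 10° about Z — lengths, areas and connectivity unchanged). Overall, the cross-section is a single solid region. Total boundary length (outer) = 18.80 mm.

18.80 mm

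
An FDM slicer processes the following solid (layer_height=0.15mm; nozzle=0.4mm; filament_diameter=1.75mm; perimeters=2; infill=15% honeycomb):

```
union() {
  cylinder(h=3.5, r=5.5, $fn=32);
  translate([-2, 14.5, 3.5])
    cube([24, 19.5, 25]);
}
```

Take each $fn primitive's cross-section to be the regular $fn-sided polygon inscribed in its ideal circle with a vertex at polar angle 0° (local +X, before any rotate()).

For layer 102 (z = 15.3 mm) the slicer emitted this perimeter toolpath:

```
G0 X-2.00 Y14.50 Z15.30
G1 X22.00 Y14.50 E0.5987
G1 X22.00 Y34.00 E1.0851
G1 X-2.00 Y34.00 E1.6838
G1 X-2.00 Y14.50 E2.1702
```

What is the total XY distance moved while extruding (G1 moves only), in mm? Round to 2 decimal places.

Sum the Euclidean lengths of each G1 segment: total = 87.00 mm.

87.00 mm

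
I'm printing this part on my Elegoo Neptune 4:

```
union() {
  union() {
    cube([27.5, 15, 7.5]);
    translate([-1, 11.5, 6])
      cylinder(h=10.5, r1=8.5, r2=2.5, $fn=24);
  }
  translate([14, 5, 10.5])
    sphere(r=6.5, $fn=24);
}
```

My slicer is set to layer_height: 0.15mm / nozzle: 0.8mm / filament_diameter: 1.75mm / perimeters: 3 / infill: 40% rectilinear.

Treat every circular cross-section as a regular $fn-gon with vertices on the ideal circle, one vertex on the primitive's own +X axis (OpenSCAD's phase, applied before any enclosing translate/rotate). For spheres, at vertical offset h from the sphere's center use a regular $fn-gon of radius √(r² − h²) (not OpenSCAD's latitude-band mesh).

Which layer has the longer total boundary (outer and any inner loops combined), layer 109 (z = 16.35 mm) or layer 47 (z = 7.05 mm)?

Layer 109 (z = 16.35): the cube is not intersected at this z (z outside [0, 7.5]); the cone at (-1, 11.5) (r1=8.5→r2=2.5) has section circumradius 2.586 here — a regular 24-gon (perimeter = 2·24·2.586·sin(180°/24) = 16.20 mm); Taking the union: only the cone at (-1, 11.5) is present, so the union is just that shape — boundary = 16.20 mm; the r=6.5 sphere at (14, 5) contributes a regular 24-gon of circumradius √(6.5²−5.85²) = 2.833 (perimeter = 2·24·2.833·sin(180°/24) = 17.75 mm); Combining (union): the 2 present regions are separate (no shared area or edge), so areas and boundary lengths simply add and each stays a separate island — boundary = 33.95 mm. So its perimeter = 33.95 mm. Layer 47 (z = 7.05): the cube is present — its section is the full 27.5×15 rectangle (perimeter 85.00 mm); the cone at (-1, 11.5): at t=0.100 of its height the radius interpolates to r₁+(r₂−r₁)t = 7.900, giving a regular 24-gon of that circumradius (perimeter = 2·24·7.900·sin(180°/24) = 49.50 mm); Taking the union: the regions partially overlap (shared area 63.67 mm²), so the edge portions inside another operand are dropped and the merged outline is re-measured after clipping — boundary = 102.20 mm; the r=6.5 sphere at (14, 5) contributes a regular 24-gon of circumradius √(6.5²−3.45²) = 5.509 (perimeter = 2·24·5.509·sin(180°/24) = 34.51 mm); Taking the union: the regions partially overlap (shared area 92.82 mm²), so the edge portions inside another operand are dropped and the merged outline is re-measured after clipping — boundary = 102.35 mm. So its perimeter = 102.35 mm. Layer 47 is larger (102.35 vs 33.95 mm).

layer 47 (z = 7.05 mm)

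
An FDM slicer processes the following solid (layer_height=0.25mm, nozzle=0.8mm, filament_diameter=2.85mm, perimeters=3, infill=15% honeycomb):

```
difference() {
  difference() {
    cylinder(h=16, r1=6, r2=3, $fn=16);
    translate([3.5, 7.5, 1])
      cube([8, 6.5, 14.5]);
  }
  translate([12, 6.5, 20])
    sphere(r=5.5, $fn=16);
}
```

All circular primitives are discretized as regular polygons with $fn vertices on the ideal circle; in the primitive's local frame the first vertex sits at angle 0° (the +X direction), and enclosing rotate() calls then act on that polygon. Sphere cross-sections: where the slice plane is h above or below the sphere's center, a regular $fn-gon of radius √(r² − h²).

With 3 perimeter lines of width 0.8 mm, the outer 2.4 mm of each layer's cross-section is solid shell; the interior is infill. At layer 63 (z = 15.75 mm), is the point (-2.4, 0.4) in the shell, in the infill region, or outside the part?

shell

At z = 15.75 mm: the cone: at t=0.984 of its height the radius interpolates to r₁+(r₂−r₁)t = 3.047, giving a regular 16-gon of that circumradius; the cube at (3.5, 7.5) is not intersected at this z (z outside [1, 15.5]); Taking the first minus the rest: none of the subtracted shapes is present at this height, so the cone is unchanged — 1 connected region; the r=5.5 sphere at (12, 6.5) contributes a regular 16-gon of circumradius √(5.5²−4.25²) = 3.491; Subtracting the remaining from the first: starting from that combined region, the r=5.5 sphere at (12, 6.5) misses the remaining region (no effect) — 1 connected region. Overall, the cross-section is a single solid region. The nearest boundary edge runs (-3.05, 0.00)→(-2.81, 1.17); distance from the point to it = 0.56 mm. The point is inside the cross-section, 0.56 mm from the nearest boundary — within the 2.4 mm shell band (3 × 0.8).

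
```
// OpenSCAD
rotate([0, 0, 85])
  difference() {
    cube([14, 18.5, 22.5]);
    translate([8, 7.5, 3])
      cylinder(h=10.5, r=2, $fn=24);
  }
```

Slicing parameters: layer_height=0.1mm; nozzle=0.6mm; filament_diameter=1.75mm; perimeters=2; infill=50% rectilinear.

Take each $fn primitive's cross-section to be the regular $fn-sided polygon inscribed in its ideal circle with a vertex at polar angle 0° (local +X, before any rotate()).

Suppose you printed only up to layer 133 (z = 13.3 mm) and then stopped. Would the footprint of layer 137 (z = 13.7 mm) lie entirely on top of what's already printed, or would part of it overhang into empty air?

part overhangs

Compare the two slices. At z = 13.3: the cube (footprint 14×18.5) is included at this height (area 259.00 mm²); the r=2 cylinder at (8, 7.5) gives a regular 24-gon of circumradius 2 (constant along its height) (area = (24/2)·2.000²·sin(360°/24) = 12.42 mm²); Subtracting the remaining from the first: starting from the 14×18.5 cube (259.00 mm²), the r=2 cylinder at (8, 7.5) lies wholly inside it (removes its full 12.42 mm² and its 12.53 mm outline becomes a hole wall) — area = 246.58 mm²; (rotated 85° about Z; rotation is an isometry so areas/perimeters/island counts are preserved). At z = 13.7: the cube (footprint 14×18.5) is included at this height (area 259.00 mm²); the cylinder at (8, 7.5) is absent (z outside [3, 13.5]); Taking the first minus the rest: none of the subtracted shapes is present at this height, so the 14×18.5 cube is unchanged — area = 259.00 mm²; (whole slice rotated 85° about Z — lengths, areas and connectivity unchanged). Checking containment: at z = 13.7 the cross-section extends beyond the z = 13.3 cross-section by about 12.42 mm².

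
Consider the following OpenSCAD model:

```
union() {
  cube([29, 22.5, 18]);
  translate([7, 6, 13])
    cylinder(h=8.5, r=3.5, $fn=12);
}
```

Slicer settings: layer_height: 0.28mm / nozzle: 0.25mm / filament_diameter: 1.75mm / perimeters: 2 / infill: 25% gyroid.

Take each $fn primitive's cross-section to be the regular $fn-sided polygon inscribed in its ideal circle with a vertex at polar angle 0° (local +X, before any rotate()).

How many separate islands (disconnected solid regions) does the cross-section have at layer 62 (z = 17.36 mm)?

1

At z = 17.36 mm: the cube is present — its section is the full 29×22.5 rectangle; the r=3.5 cylinder at (7, 6) contributes a regular 12-gon of circumradius 3.5; Merging all regions: the r=3.5 cylinder at (7, 6) lies entirely inside the 29×22.5 cube, so the union is just the 29×22.5 cube — 1 connected region. Overall, the cross-section is a single solid region. Island count = 1.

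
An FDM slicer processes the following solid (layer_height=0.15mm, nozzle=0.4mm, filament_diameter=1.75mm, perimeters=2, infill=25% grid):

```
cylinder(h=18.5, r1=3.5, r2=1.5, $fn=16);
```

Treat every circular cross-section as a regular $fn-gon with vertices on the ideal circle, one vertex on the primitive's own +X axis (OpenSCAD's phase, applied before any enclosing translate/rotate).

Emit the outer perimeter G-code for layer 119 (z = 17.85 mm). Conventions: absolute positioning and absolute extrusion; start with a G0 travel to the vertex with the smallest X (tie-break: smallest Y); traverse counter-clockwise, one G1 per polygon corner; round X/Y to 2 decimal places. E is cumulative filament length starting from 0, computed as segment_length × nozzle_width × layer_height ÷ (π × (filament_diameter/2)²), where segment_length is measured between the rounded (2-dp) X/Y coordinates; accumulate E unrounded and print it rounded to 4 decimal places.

G0 X-1.57 Y0.00 Z17.85
G1 X-1.45 Y-0.60 E0.0153
G1 X-1.11 Y-1.11 E0.0306
G1 X-0.60 Y-1.45 E0.0458
G1 X0.00 Y-1.57 E0.0611
G1 X0.60 Y-1.45 E0.0764
G1 X1.11 Y-1.11 E0.0917
G1 X1.45 Y-0.60 E0.1070
G1 X1.57 Y0.00 E0.1222
G1 X1.45 Y0.60 E0.1375
G1 X1.11 Y1.11 E0.1528
G1 X0.60 Y1.45 E0.1681
G1 X0.00 Y1.57 E0.1833
G1 X-0.60 Y1.45 E0.1986
G1 X-1.11 Y1.11 E0.2139
G1 X-1.45 Y0.60 E0.2292
G1 X-1.57 Y0.00 E0.2444

At z = 17.85 mm: the cone (r1=3.5→r2=1.5) has section circumradius 1.570 here — a regular 16-gon. The outline is a single polygon with 16 vertices. Extrusion per mm of travel: 0.4 × 0.15 / (π × 0.875²) = 0.024945. Accumulating E over each segment gives final E = 0.2444.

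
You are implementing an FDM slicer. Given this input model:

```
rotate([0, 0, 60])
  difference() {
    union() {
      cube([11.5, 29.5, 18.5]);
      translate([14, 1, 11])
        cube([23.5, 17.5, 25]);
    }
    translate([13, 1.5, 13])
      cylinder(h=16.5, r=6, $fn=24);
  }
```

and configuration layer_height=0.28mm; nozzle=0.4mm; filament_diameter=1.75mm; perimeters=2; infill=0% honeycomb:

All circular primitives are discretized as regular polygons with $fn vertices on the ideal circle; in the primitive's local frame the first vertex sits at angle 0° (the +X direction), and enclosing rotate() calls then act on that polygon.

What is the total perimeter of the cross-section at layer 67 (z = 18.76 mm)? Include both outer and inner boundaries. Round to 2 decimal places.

At z = 18.76 mm: the cube does not reach this height (z outside [0, 18.5]); the 23.5×17.5 cube at (14, 1) contributes its full rectangle (perimeter 82.00 mm); Taking the union: only the 23.5×17.5 cube at (14, 1) is present, so the union is just that shape — boundary = 82.00 mm; the cylinder at (13, 1.5): section is a regular 24-gon, circumradius r=6 (perimeter = 2·24·6.000·sin(180°/24) = 37.59 mm); After the difference (first − rest): starting from that combined region, the r=6 cylinder at (13, 1.5) partially overlaps it — only the 24.50 mm² overlap (of its 111.81 mm²) is removed, clipping the outline — boundary = 79.59 mm; (rotated 60° about Z; rotation is an isometry so areas/perimeters/island counts are preserved). Overall, the cross-section is a single solid region. Total boundary length (outer) = 79.59 mm.

79.59 mm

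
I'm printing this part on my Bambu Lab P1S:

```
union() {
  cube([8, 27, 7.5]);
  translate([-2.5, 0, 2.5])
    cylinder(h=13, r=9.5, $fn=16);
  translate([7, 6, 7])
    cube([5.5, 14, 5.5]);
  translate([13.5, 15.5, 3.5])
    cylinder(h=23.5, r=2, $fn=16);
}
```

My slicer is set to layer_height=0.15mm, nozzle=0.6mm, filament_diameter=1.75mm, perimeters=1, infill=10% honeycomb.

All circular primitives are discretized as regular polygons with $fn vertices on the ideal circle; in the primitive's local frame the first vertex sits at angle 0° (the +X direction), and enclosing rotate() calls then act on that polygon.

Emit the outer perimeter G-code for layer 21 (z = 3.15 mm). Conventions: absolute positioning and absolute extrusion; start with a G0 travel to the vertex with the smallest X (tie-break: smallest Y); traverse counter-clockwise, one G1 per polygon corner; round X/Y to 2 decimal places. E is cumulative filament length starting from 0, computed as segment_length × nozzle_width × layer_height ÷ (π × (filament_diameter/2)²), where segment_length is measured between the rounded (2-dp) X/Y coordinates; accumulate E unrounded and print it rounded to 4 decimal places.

At z = 3.15 mm: the cube (footprint 8×27) is included at this height; the r=9.5 cylinder at (-2.5, 0) contributes a regular 16-gon of circumradius 9.5; the cube at (7, 6) does not reach this height (z outside [7, 12.5]); the cylinder at (13.5, 15.5) is not intersected at this z (z outside [3.5, 27]); Combining (union): the regions partially overlap (shared area 45.95 mm²), so overlapping operands fuse into one piece — 1 connected region. The outline is a single polygon with 17 vertices. Extrusion per mm of travel: 0.6 × 0.15 / (π × 0.875²) = 0.037418. Accumulating E over each segment gives final E = 3.7809.

G0 X-12.00 Y0.00 Z3.15
G1 X-11.28 Y-3.64 E0.1388
G1 X-9.22 Y-6.72 E0.2775
G1 X-6.14 Y-8.78 E0.4161
G1 X-2.50 Y-9.50 E0.5550
G1 X1.14 Y-8.78 E0.6938
G1 X4.22 Y-6.72 E0.8325
G1 X6.28 Y-3.64 E0.9711
G1 X7.00 Y0.00 E1.1099
G1 X8.00 Y0.00 E1.1474
G1 X8.00 Y27.00 E2.1576
G1 X0.00 Y27.00 E2.4570
G1 X0.00 Y9.00 E3.1305
G1 X-2.50 Y9.50 E3.2259
G1 X-6.14 Y8.78 E3.3647
G1 X-9.22 Y6.72 E3.5034
G1 X-11.28 Y3.64 E3.6420
G1 X-12.00 Y0.00 E3.7809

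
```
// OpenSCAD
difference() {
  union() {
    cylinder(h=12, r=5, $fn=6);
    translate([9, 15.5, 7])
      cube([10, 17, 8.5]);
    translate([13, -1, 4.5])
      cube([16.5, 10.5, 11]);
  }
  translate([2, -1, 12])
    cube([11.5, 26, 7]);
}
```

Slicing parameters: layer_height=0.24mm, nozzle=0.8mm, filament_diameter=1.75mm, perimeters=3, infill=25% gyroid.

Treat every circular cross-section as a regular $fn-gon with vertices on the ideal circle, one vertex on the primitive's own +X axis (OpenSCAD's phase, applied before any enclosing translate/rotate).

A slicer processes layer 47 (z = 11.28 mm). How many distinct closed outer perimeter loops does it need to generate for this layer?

3

At z = 11.28 mm: the r=5 cylinder contributes a regular 6-gon of circumradius 5; the 10×17 cube at (9, 15.5) contributes its full rectangle; the cube at (13, -1) is present — its section is the full 16.5×10.5 rectangle; Taking the union: the 3 present regions are separate (no shared area or edge), so areas and boundary lengths simply add and each stays a separate island — 3 connected regions; the cube at (2, -1) is not intersected at this z (z outside [12, 19]); Subtracting the remaining from the first: none of the subtracted shapes is present at this height, so that combined region is unchanged — 3 connected regions. The result has 3 disconnected regions.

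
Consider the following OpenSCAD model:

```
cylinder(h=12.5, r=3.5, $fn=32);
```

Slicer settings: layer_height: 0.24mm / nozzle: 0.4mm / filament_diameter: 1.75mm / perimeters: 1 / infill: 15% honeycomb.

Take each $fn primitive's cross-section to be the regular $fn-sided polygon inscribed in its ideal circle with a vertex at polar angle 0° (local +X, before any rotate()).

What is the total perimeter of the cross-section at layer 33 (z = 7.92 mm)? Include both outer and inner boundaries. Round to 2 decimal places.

21.96 mm

At z = 7.92 mm: the r=3.5 cylinder contributes a regular 32-gon of circumradius 3.5 (perimeter = 2·32·3.500·sin(180°/32) = 21.96 mm). Overall, the cross-section is a single solid region. Total boundary length (outer) = 21.96 mm.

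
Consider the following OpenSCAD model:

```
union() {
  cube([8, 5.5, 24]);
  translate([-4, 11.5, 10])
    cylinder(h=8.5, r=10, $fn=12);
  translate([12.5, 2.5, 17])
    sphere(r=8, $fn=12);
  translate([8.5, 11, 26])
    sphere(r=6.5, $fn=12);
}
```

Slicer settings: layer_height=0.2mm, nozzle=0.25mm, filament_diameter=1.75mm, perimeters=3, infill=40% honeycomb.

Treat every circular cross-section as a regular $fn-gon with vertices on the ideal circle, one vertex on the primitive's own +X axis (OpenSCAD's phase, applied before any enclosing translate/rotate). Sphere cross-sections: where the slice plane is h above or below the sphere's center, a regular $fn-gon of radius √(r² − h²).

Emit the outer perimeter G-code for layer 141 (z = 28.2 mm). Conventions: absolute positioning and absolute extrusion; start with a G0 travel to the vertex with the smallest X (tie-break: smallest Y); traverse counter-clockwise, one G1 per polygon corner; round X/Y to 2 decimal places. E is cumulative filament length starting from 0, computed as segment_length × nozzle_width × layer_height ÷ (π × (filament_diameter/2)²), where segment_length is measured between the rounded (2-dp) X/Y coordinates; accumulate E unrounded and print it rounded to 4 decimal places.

At z = 28.2 mm: the cube is not intersected at this z (z outside [0, 24]); the cylinder at (-4, 11.5) is not intersected at this z (z outside [10, 18.5]); the sphere at (12.5, 2.5) is not intersected at this z (|z−center|=11.200 > r=8); the r=6.5 sphere at (8.5, 11) contributes a regular 12-gon of circumradius √(6.5²−2.2²) = 6.116; Combining (union): only the r=6.5 sphere at (8.5, 11) is present, so the union is just that shape — 1 connected region. The outline is a single polygon with 12 vertices. Extrusion per mm of travel: 0.25 × 0.2 / (π × 0.875²) = 0.020788. Accumulating E over each segment gives final E = 0.7902.

G0 X2.38 Y11.00 Z28.20
G1 X3.20 Y7.94 E0.0659
G1 X5.44 Y5.70 E0.1317
G1 X8.50 Y4.88 E0.1976
G1 X11.56 Y5.70 E0.2634
G1 X13.80 Y7.94 E0.3293
G1 X14.62 Y11.00 E0.3951
G1 X13.80 Y14.06 E0.4610
G1 X11.56 Y16.30 E0.5268
G1 X8.50 Y17.12 E0.5927
G1 X5.44 Y16.30 E0.6585
G1 X3.20 Y14.06 E0.7244
G1 X2.38 Y11.00 E0.7902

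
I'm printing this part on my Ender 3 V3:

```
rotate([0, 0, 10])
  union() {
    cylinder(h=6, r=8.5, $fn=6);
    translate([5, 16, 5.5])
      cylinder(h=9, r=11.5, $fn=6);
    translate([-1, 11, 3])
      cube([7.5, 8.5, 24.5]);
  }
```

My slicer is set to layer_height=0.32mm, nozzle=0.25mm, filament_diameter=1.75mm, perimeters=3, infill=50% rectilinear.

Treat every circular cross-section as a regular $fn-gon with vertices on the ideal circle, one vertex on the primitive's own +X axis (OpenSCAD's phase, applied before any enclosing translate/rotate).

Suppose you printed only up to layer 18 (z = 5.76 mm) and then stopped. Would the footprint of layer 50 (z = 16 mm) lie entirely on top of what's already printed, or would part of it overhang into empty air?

Compare the two slices. At z = 5.76: the r=8.5 cylinder contributes a regular 6-gon of circumradius 8.5 (area = (6/2)·8.500²·sin(360°/6) = 187.71 mm²); the cylinder at (5, 16): section is a regular 6-gon, circumradius r=11.5 (area = (6/2)·11.500²·sin(360°/6) = 343.60 mm²); the cube at (-1, 11) (footprint 7.5×8.5) is included at this height (area 63.75 mm²); Combining (union): the regions partially overlap — summed areas 595.06 mm² minus the doubly-counted overlap 71.36 mm² gives 523.70 mm² — area = 523.70 mm²; (rotated 10° about Z; rotation is an isometry so areas/perimeters/island counts are preserved). At z = 16: the cylinder is not intersected at this z (z outside [0, 6]); the cylinder at (5, 16) is not intersected at this z (z outside [5.5, 14.5]); the cube at (-1, 11) (footprint 7.5×8.5) is included at this height (area 63.75 mm²); Taking the union: only the 7.5×8.5 cube at (-1, 11) is present, so the union is just that shape — area = 63.75 mm²; (whole slice rotated 10° about Z — lengths, areas and connectivity unchanged). Checking containment: the cross-section at z = 16 is a subset of the cross-section at z = 5.76.

entirely on top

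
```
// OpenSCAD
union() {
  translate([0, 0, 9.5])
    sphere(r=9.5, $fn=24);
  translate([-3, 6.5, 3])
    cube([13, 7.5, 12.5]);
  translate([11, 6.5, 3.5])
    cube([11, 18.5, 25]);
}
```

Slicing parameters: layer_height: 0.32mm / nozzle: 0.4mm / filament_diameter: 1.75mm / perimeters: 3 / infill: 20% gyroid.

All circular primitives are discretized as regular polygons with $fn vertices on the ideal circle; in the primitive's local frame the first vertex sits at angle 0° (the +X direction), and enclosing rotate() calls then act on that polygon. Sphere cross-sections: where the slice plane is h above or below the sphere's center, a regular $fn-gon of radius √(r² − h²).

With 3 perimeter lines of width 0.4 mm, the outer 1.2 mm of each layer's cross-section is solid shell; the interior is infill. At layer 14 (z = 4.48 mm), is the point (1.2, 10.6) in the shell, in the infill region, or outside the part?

infill

At z = 4.48 mm: the sphere: section is a regular 24-gon, circumradius = √(r²−h²) = √(9.5²−5.02²) = 8.065; the cube at (-3, 6.5) (footprint 13×7.5) is included at this height; the cube at (11, 6.5) is present — its section is the full 11×18.5 rectangle; Taking the union: the regions partially overlap (shared area 8.85 mm²), so overlapping operands fuse into one piece — 2 connected regions. Overall, the cross-section has 2 separate islands. The nearest boundary edge runs (-3.00, 14.00)→(10.00, 14.00); distance from the point to it = 3.40 mm. (Shell/infill is judged within the island containing the point — the largest one.) The point is inside the cross-section and 3.40 mm from the nearest boundary — more than the 1.2 mm shell width (3 × 0.4), so it's in the infill interior.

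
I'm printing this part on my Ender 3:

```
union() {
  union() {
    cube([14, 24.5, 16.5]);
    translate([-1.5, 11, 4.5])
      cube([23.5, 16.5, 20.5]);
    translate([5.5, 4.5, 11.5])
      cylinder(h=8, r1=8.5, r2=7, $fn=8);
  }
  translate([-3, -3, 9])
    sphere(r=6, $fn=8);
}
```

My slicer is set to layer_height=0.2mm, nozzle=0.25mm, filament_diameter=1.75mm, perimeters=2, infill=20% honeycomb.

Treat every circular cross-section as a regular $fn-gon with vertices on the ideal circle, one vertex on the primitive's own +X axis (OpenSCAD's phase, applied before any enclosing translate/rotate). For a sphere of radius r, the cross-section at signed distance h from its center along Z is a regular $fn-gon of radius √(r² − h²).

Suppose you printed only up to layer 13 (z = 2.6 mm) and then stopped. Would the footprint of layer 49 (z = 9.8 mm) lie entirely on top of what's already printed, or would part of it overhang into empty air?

part overhangs

Compare the two slices. At z = 2.6: the 14×24.5 cube contributes its full rectangle (area 343.00 mm²); the cube at (-1.5, 11) is not intersected at this z (z outside [4.5, 25]); the cone at (5.5, 4.5) is absent (z outside [11.5, 19.5]); Merging all regions: only the 14×24.5 cube is present, so the union is just that shape — area = 343.00 mm²; the sphere at (-3, -3) does not reach this height (|z−center|=6.400 > r=6); Merging all regions: only the result so far is present, so the union is just that shape — area = 343.00 mm². At z = 9.8: the cube is present — its section is the full 14×24.5 rectangle (area 343.00 mm²); the cube at (-1.5, 11) is present — its section is the full 23.5×16.5 rectangle (area 387.75 mm²); the cone at (5.5, 4.5) does not reach this height (z outside [11.5, 19.5]); Taking the union: the regions partially overlap — summed areas 730.75 mm² minus the doubly-counted overlap 189.00 mm² gives 541.75 mm² — area = 541.75 mm²; the sphere at (-3, -3): section is a regular 8-gon, circumradius = √(r²−h²) = √(6²−0.8²) = 5.946 (area = (8/2)·5.946²·sin(360°/8) = 100.01 mm²); Taking the union: the regions partially overlap — summed areas 641.76 mm² minus the doubly-counted overlap 2.05 mm² gives 639.71 mm² — area = 639.71 mm². Checking containment: at z = 9.8 the cross-section extends beyond the z = 2.6 cross-section by about 296.71 mm².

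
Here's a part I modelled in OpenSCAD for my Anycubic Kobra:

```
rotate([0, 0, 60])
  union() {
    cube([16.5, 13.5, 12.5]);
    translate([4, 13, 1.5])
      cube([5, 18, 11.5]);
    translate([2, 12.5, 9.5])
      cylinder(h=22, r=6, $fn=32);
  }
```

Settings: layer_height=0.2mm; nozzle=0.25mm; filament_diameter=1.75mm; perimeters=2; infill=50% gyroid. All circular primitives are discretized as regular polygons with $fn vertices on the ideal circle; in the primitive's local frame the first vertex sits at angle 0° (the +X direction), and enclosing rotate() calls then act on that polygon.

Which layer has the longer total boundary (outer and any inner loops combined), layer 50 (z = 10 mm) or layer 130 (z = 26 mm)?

layer 50 (z = 10 mm)

Layer 50 (z = 10): the cube (footprint 16.5×13.5) is included at this height (perimeter 60.00 mm); the cube at (4, 13) is present — its section is the full 5×18 rectangle (perimeter 46.00 mm); the r=6 cylinder at (2, 12.5) contributes a regular 32-gon of circumradius 6 (perimeter = 2·32·6.000·sin(180°/32) = 37.64 mm); Combining (union): the regions partially overlap (shared area 62.69 mm²), so the edge portions inside another operand are dropped and the merged outline is re-measured after clipping — boundary = 98.55 mm; (rotated 60° about Z; rotation is an isometry so areas/perimeters/island counts are preserved). So its perimeter = 98.55 mm. Layer 130 (z = 26): the cube is absent (z outside [0, 12.5]); the cube at (4, 13) is absent (z outside [1.5, 13]); the r=6 cylinder at (2, 12.5) gives a regular 32-gon of circumradius 6 (constant along its height) (perimeter = 2·32·6.000·sin(180°/32) = 37.64 mm); Taking the union: only the r=6 cylinder at (2, 12.5) is present, so the union is just that shape — boundary = 37.64 mm; (rotated 60° about Z; rotation is an isometry so areas/perimeters/island counts are preserved). So its perimeter = 37.64 mm. Layer 50 is larger (98.55 vs 37.64 mm).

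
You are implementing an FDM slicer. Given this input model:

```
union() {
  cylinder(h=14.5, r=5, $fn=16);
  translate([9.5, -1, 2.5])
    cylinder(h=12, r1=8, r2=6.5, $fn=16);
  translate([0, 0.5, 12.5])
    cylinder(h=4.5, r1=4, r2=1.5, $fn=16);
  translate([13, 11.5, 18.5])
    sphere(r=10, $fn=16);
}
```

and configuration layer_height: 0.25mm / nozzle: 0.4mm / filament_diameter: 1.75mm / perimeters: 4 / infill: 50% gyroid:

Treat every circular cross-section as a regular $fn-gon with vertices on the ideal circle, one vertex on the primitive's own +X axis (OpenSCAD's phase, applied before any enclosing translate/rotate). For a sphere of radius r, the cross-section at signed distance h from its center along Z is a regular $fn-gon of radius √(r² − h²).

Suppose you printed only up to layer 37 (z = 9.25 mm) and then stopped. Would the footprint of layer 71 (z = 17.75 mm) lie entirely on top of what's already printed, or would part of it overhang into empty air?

Compare the two slices. At z = 9.25: the cylinder: section is a regular 16-gon, circumradius r=5 (area = (16/2)·5.000²·sin(360°/16) = 76.54 mm²); the cone at (9.5, -1) contributes a regular 16-gon of circumradius 7.156 (interpolated between r1=8 and r2=6.5 at t=0.562) (area = (16/2)·7.156²·sin(360°/16) = 156.78 mm²); the cone at (0, 0.5) does not reach this height (z outside [12.5, 17]); the sphere at (13, 11.5): section is a regular 16-gon, circumradius = √(r²−h²) = √(10²−9.25²) = 3.800 (area = (16/2)·3.800²·sin(360°/16) = 44.20 mm²); Combining (union): the regions partially overlap — summed areas 277.52 mm² minus the doubly-counted overlap 11.86 mm² gives 265.66 mm² — area = 265.66 mm². At z = 17.75: the cylinder is not intersected at this z (z outside [0, 14.5]); the cone at (9.5, -1) is not intersected at this z (z outside [2.5, 14.5]); the cone at (0, 0.5) is absent (z outside [12.5, 17]); the sphere at (13, 11.5): section is a regular 16-gon, circumradius = √(r²−h²) = √(10²−0.75²) = 9.972 (area = (16/2)·9.972²·sin(360°/16) = 304.42 mm²); Taking the union: only the r=10 sphere at (13, 11.5) is present, so the union is just that shape — area = 304.42 mm². Checking containment: at z = 17.75 the cross-section extends beyond the z = 9.25 cross-section by about 231.69 mm².

part overhangs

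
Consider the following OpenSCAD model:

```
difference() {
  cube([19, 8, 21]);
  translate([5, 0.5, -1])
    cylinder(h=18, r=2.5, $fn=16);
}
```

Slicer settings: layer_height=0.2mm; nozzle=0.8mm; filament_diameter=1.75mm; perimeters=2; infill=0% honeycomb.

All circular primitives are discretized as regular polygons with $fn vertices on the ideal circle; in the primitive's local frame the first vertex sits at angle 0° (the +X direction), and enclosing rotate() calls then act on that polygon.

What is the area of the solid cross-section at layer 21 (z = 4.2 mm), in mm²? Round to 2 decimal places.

At z = 4.2 mm: the cube (footprint 19×8) is included at this height (area 152.00 mm²); the cylinder at (5, 0.5): section is a regular 16-gon, circumradius r=2.5 (area = (16/2)·2.500²·sin(360°/16) = 19.13 mm²); Subtracting the remaining from the first: starting from the 19×8 cube (152.00 mm²), the r=2.5 cylinder at (5, 0.5) partially overlaps it — only the 12.02 mm² overlap (of its 19.13 mm²) is removed, clipping the outline — area = 139.98 mm². Overall, the cross-section is a single solid region. Net area = 139.98 mm².

139.98 mm²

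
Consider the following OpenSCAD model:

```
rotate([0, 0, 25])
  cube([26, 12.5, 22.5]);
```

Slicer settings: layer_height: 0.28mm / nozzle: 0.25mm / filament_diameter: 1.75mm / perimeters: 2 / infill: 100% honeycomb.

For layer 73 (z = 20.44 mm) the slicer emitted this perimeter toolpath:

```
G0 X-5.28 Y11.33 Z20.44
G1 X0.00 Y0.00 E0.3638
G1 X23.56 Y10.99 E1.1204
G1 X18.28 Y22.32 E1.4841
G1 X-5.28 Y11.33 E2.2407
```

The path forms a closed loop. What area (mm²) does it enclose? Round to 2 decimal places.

324.96 mm²

Apply the shoelace formula to the sequence of (X, Y) vertices; enclosed area = 324.96 mm².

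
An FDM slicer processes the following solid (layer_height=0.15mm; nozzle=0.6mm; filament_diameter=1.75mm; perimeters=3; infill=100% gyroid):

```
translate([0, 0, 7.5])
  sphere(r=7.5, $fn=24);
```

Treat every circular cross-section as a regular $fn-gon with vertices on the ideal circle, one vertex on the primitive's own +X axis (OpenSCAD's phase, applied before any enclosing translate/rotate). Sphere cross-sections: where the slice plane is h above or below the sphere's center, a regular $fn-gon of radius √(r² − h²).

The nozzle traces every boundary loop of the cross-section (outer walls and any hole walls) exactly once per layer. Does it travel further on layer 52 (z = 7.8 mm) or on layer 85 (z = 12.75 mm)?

layer 52 (z = 7.8 mm)

Layer 52 (z = 7.8): the r=7.5 sphere contributes a regular 24-gon of circumradius √(7.5²−0.3²) = 7.494 (perimeter = 2·24·7.494·sin(180°/24) = 46.95 mm). So its perimeter = 46.95 mm. Layer 85 (z = 12.75): the r=7.5 sphere contributes a regular 24-gon of circumradius √(7.5²−5.25²) = 5.356 (perimeter = 2·24·5.356·sin(180°/24) = 33.56 mm). So its perimeter = 33.56 mm. Layer 52 is larger (46.95 vs 33.56 mm).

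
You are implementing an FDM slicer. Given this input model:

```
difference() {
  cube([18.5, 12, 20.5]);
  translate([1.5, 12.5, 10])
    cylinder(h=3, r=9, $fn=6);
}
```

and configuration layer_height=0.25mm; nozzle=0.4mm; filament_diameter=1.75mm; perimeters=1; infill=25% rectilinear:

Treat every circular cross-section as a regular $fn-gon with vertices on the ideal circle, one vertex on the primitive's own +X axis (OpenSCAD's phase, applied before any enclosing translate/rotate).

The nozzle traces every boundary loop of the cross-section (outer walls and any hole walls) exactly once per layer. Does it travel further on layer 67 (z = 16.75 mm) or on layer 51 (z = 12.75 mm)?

Layer 67 (z = 16.75): the cube (footprint 18.5×12) is included at this height (perimeter 61.00 mm); the cylinder at (1.5, 12.5) is absent (z outside [10, 13]); Subtracting the remaining from the first: none of the subtracted shapes is present at this height, so the 18.5×12 cube is unchanged — boundary = 61.00 mm. So its perimeter = 61.00 mm. Layer 51 (z = 12.75): the cube (footprint 18.5×12) is included at this height (perimeter 61.00 mm); the cylinder at (1.5, 12.5): section is a regular 6-gon, circumradius r=9 (perimeter = 2·6·9.000·sin(180°/6) = 54.00 mm); After the difference (first − rest): starting from the 18.5×12 cube, the r=9 cylinder at (1.5, 12.5) partially overlaps it — only the 59.12 mm² overlap (of its 210.44 mm²) is removed, clipping the outline — boundary = 57.92 mm. So its perimeter = 57.92 mm. Layer 67 is larger (61.00 vs 57.92 mm).

layer 67 (z = 16.75 mm)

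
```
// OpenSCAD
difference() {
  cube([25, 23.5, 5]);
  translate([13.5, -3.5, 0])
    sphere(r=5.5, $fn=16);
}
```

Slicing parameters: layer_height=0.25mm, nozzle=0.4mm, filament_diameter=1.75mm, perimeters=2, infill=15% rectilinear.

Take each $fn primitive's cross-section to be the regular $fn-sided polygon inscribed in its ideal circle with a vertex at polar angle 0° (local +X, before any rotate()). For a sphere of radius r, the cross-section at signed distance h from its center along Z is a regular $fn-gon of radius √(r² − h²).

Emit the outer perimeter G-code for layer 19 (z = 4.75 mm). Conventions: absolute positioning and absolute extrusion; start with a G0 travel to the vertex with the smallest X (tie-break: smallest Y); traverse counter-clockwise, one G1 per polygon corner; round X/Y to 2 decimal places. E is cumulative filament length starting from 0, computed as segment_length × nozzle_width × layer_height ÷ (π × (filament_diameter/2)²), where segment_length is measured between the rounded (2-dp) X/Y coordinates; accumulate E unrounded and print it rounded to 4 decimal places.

At z = 4.75 mm: the cube is present — its section is the full 25×23.5 rectangle; the r=5.5 sphere at (13.5, -3.5) contributes a regular 16-gon of circumradius √(5.5²−4.75²) = 2.773; Subtracting the remaining from the first: starting from the 25×23.5 cube, the r=5.5 sphere at (13.5, -3.5) misses the remaining region (no effect) — 1 connected region. The outline is a single polygon with 4 vertices. Extrusion per mm of travel: 0.4 × 0.25 / (π × 0.875²) = 0.041575. Accumulating E over each segment gives final E = 4.0328.

G0 X0.00 Y0.00 Z4.75
G1 X25.00 Y0.00 E1.0394
G1 X25.00 Y23.50 E2.0164
G1 X0.00 Y23.50 E3.0558
G1 X0.00 Y0.00 E4.0328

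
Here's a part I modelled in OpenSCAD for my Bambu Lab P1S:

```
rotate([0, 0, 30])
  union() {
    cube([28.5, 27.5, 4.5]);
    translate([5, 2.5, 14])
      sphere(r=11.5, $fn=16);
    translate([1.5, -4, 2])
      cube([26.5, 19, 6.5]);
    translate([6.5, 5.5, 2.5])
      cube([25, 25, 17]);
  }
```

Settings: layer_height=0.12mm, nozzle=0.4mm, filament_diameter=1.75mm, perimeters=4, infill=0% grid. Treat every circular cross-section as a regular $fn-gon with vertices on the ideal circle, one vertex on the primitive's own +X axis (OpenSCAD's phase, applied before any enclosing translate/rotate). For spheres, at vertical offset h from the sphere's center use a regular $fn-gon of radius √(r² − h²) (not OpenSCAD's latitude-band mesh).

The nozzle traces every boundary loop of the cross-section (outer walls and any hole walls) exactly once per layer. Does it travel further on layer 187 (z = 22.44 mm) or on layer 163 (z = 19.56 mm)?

layer 163 (z = 19.56 mm)

Layer 187 (z = 22.44): the cube is not intersected at this z (z outside [0, 4.5]); the r=11.5 sphere at (5, 2.5) slices to a regular 16-gon of circumradius 7.811 (√(r²−h²) with h=8.44 from center) (perimeter = 2·16·7.811·sin(180°/16) = 48.77 mm); the cube at (1.5, -4) is not intersected at this z (z outside [2, 8.5]); the cube at (6.5, 5.5) is absent (z outside [2.5, 19.5]); Taking the union: only the r=11.5 sphere at (5, 2.5) is present, so the union is just that shape — boundary = 48.77 mm; (rotated 30° about Z; rotation is an isometry so areas/perimeters/island counts are preserved). So its perimeter = 48.77 mm. Layer 163 (z = 19.56): the cube is absent (z outside [0, 4.5]); the r=11.5 sphere at (5, 2.5) slices to a regular 16-gon of circumradius 10.067 (√(r²−h²) with h=5.56 from center) (perimeter = 2·16·10.067·sin(180°/16) = 62.84 mm); the cube at (1.5, -4) does not reach this height (z outside [2, 8.5]); the cube at (6.5, 5.5) is absent (z outside [2.5, 19.5]); Merging all regions: only the r=11.5 sphere at (5, 2.5) is present, so the union is just that shape — boundary = 62.84 mm; (rotated 30° about Z; rotation is an isometry so areas/perimeters/island counts are preserved). So its perimeter = 62.84 mm. Layer 163 is larger (62.84 vs 48.77 mm).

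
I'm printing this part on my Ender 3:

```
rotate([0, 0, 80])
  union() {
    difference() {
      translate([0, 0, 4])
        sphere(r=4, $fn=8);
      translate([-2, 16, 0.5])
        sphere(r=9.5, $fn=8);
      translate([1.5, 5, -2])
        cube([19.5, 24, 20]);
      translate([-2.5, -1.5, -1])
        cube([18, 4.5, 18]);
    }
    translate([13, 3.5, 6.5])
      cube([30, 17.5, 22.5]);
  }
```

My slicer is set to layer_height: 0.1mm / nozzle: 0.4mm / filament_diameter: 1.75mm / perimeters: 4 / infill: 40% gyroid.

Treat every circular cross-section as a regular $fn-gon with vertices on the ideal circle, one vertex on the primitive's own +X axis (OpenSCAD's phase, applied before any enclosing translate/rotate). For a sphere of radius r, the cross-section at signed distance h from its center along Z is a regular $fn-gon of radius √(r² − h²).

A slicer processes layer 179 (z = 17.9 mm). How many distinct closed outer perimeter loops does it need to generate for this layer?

1

At z = 17.9 mm: the sphere is not intersected at this z (|z−center|=13.900 > r=4); the sphere at (-2, 16) does not reach this height (|z−center|=17.400 > r=9.5); the cube at (1.5, 5) (footprint 19.5×24) is included at this height; the cube at (-2.5, -1.5) is not intersected at this z (z outside [-1, 17]); Subtracting the remaining from the first: the first operand is absent here, so nothing remains; the 30×17.5 cube at (13, 3.5) contributes its full rectangle; Taking the union: only the 30×17.5 cube at (13, 3.5) is present, so the union is just that shape — 1 connected region; (whole slice rotated 80° about Z — lengths, areas and connectivity unchanged). The result has 1 disconnected region.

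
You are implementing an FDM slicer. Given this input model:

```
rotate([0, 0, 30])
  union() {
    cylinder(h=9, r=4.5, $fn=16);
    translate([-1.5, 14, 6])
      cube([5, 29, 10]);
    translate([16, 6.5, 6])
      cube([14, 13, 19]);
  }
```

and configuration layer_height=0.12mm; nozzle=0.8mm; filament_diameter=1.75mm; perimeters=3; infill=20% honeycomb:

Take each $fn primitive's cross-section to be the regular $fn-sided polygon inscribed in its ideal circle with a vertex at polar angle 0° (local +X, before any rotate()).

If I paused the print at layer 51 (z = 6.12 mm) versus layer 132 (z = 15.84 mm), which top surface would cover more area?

Layer 51 (z = 6.12): the cylinder: section is a regular 16-gon, circumradius r=4.5 (area = (16/2)·4.500²·sin(360°/16) = 61.99 mm²); the cube at (-1.5, 14) (footprint 5×29) is included at this height (area 145.00 mm²); the 14×13 cube at (16, 6.5) contributes its full rectangle (area 182.00 mm²); Combining (union): the 3 present regions are separate (no shared area or edge), so areas and boundary lengths simply add and each stays a separate island — area = 388.99 mm²; (rotated 30° about Z; rotation is an isometry so areas/perimeters/island counts are preserved). So its area = 388.99 mm². Layer 132 (z = 15.84): the cylinder is absent (z outside [0, 9]); the cube at (-1.5, 14) is present — its section is the full 5×29 rectangle (area 145.00 mm²); the 14×13 cube at (16, 6.5) contributes its full rectangle (area 182.00 mm²); Taking the union: the 2 present regions are separate (no shared area or edge), so areas and boundary lengths simply add and each stays a separate island — area = 327.00 mm²; (whole slice rotated 30° about Z — lengths, areas and connectivity unchanged). So its area = 327.00 mm². Layer 51 is larger (388.99 vs 327.00 mm²).

layer 51 (z = 6.12 mm)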